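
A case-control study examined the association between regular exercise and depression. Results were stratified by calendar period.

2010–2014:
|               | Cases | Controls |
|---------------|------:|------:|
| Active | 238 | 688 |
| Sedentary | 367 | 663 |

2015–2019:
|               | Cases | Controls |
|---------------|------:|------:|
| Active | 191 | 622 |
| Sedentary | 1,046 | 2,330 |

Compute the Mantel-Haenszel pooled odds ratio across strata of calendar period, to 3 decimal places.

OR_MH = Σ(aᵢdᵢ/nᵢ) / Σ(bᵢcᵢ/nᵢ), where nᵢ is the stratum total.
Stratum 1 (2010–2014): n = 1956; a·d/n = 238·663/1956 = 80.6718; b·c/n = 688·367/1956 = 129.0879
Stratum 2 (2015–2019): n = 4189; a·d/n = 191·2330/4189 = 106.2378; b·c/n = 622·1046/4189 = 155.3144
OR_MH = (80.6718 + 106.2378) / (129.0879 + 155.3144) = 186.9095 / 284.4023 = 0.65720

0.657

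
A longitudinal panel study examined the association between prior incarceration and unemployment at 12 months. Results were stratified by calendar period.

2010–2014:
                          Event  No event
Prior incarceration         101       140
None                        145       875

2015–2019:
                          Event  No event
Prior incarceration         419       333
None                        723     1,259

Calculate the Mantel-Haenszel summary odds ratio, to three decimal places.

OR_MH = Σ(aᵢdᵢ/nᵢ) / Σ(bᵢcᵢ/nᵢ), where nᵢ is the stratum total.
Stratum 1 (2010–2014): n = 1261; a·d/n = 101·875/1261 = 70.0833; b·c/n = 140·145/1261 = 16.0983
Stratum 2 (2015–2019): n = 2734; a·d/n = 419·1259/2734 = 192.9484; b·c/n = 333·723/2734 = 88.0611
OR_MH = (70.0833 + 192.9484) / (16.0983 + 88.0611) = 263.0317 / 104.1594 = 2.52528

2.525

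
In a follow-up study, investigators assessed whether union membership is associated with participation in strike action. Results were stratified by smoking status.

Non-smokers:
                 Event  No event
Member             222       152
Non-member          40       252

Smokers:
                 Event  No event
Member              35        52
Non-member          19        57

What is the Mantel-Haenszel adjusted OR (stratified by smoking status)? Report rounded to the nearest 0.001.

OR_MH = Σ(aᵢdᵢ/nᵢ) / Σ(bᵢcᵢ/nᵢ), where nᵢ is the stratum total.
Stratum 1 (Non-smokers): n = 666; a·d/n = 222·252/666 = 84.0000; b·c/n = 152·40/666 = 9.1291
Stratum 2 (Smokers): n = 163; a·d/n = 35·57/163 = 12.2393; b·c/n = 52·19/163 = 6.0613
OR_MH = (84.0000 + 12.2393) / (9.1291 + 6.0613) = 96.2393 / 15.1905 = 6.33550

6.335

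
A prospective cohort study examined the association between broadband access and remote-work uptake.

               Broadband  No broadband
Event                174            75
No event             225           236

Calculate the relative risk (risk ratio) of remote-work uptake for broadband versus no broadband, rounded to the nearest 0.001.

Reading the table with exposure as columns: a = 174 (Broadband, case), b = 225 (Broadband, non-case), c = 75 (No broadband, case), d = 236.
Risk in exposed = 174/399 = 0.43609; risk in unexposed = 75/311 = 0.24116.
RR = 0.43609 / 0.24116 = 1.80832
The risk among the exposed is 1.81 times that among the unexposed.

1.808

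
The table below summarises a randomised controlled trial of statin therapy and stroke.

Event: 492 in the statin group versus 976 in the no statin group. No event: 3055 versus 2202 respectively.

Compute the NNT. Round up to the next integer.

Risk in treated group = 492/3547 = 0.13871; risk in control = 976/3178 = 0.30711.
Absolute risk reduction = 0.30711 − 0.13871 = 0.16840
NNT = 1 / ARR = 1 / 0.16840 = 5.938 → round up → 6

6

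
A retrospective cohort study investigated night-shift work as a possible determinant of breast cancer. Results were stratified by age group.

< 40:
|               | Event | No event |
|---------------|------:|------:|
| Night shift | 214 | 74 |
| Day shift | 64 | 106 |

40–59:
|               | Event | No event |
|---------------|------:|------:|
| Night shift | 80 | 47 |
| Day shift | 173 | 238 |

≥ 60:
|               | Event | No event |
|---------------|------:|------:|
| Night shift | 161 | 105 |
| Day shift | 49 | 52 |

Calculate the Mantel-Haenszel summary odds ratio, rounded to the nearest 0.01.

OR_MH = Σ(aᵢdᵢ/nᵢ) / Σ(bᵢcᵢ/nᵢ), where nᵢ is the stratum total.
Stratum 1 (< 40): n = 458; a·d/n = 214·106/458 = 49.5284; b·c/n = 74·64/458 = 10.3406
Stratum 2 (40–59): n = 538; a·d/n = 80·238/538 = 35.3903; b·c/n = 47·173/538 = 15.1134
Stratum 3 (≥ 60): n = 367; a·d/n = 161·52/367 = 22.8120; b·c/n = 105·49/367 = 14.0191
OR_MH = (49.5284 + 35.3903 + 22.8120) / (10.3406 + 15.1134 + 14.0191) = 107.7307 / 39.4731 = 2.72922

2.73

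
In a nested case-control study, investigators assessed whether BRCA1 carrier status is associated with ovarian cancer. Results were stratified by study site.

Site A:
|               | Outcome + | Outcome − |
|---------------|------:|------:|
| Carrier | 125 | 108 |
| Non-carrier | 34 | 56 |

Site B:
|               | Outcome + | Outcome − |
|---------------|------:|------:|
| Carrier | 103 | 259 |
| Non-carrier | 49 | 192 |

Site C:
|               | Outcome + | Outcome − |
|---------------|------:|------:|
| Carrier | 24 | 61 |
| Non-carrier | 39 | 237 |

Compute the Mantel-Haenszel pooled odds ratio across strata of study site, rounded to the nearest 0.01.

OR_MH = Σ(aᵢdᵢ/nᵢ) / Σ(bᵢcᵢ/nᵢ), where nᵢ is the stratum total.
Stratum 1 (Site A): n = 323; a·d/n = 125·56/323 = 21.6718; b·c/n = 108·34/323 = 11.3684
Stratum 2 (Site B): n = 603; a·d/n = 103·192/603 = 32.7960; b·c/n = 259·49/603 = 21.0464
Stratum 3 (Site C): n = 361; a·d/n = 24·237/361 = 15.7562; b·c/n = 61·39/361 = 6.5900
OR_MH = (21.6718 + 32.7960 + 15.7562) / (11.3684 + 21.0464 + 6.5900) = 70.2241 / 39.0049 = 1.80039

1.80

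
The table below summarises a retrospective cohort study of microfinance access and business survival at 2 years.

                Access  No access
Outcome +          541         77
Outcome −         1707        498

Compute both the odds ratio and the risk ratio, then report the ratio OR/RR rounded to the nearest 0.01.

1.14

Reading the table with exposure as columns: a = 541 (Access, case), b = 1707 (Access, non-case), c = 77 (No access, case), d = 498.
OR = (541·498)/(1707·77) = 269418/131439 = 2.04976
Risk in exposed = 541/2248 = 0.24066; risk in unexposed = 77/575 = 0.13391; RR = 1.79712
OR/RR = 2.04976 / 1.79712 = 1.14058
The outcome is not rare, so the OR lies further from 1 than the RR.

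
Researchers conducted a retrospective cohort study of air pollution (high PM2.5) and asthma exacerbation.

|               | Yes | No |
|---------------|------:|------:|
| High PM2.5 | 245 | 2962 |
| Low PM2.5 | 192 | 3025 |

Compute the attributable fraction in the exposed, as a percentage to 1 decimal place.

21.9

Cells: a = 245, b = 2962, c = 192, d = 3025.
Risk in exposed = 245/3207 = 0.07640; risk in unexposed = 192/3217 = 0.05968.
RR = 0.07640/0.05968 = 1.28002
AR% = (RR − 1)/RR × 100 = (1.28002 − 1)/1.28002 × 100 = 21.8763%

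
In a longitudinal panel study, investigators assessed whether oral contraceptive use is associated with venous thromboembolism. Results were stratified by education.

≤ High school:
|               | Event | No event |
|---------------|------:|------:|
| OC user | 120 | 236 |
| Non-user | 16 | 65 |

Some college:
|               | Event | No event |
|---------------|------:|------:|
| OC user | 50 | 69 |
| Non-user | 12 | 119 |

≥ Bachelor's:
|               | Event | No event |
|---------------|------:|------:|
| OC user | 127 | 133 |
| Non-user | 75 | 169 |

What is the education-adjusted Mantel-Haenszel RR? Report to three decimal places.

RR_MH = Σ(aᵢ·n₀ᵢ/nᵢ) / Σ(cᵢ·n₁ᵢ/nᵢ), with n₁ᵢ = aᵢ+bᵢ (exposed), n₀ᵢ = cᵢ+dᵢ (unexposed), nᵢ = n₁ᵢ+n₀ᵢ.
Stratum 1 (≤ High school): n₁ = 356, n₀ = 81, n = 437; a·n₀/n = 120·81/437 = 22.2426; c·n₁/n = 16·356/437 = 13.0343
Stratum 2 (Some college): n₁ = 119, n₀ = 131, n = 250; a·n₀/n = 50·131/250 = 26.2000; c·n₁/n = 12·119/250 = 5.7120
Stratum 3 (≥ Bachelor's): n₁ = 260, n₀ = 244, n = 504; a·n₀/n = 127·244/504 = 61.4841; c·n₁/n = 75·260/504 = 38.6905
RR_MH = (22.2426 + 26.2000 + 61.4841) / (13.0343 + 5.7120 + 38.6905) = 109.9267 / 57.4368 = 1.91387

1.914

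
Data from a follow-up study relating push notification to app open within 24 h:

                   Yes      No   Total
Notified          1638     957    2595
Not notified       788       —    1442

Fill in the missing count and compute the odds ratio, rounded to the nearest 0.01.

1.42

The missing cell is in the unexposed row: 1442 − 788 = 654.
So a = 1638, b = 957, c = 788, d = 654.
OR = (a·d)/(b·c) = (1638 × 654) / (957 × 788) = 1071252 / 754116 = 1.42054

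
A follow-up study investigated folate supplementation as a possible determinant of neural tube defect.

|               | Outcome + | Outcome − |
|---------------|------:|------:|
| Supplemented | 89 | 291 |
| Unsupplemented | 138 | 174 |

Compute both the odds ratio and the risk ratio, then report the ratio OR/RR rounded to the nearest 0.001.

Cells: a = 89, b = 291, c = 138, d = 174.
OR = (89·174)/(291·138) = 15486/40158 = 0.38563
Risk in exposed = 89/380 = 0.23421; risk in unexposed = 138/312 = 0.44231; RR = 0.52952
OR/RR = 0.38563 / 0.52952 = 0.72826
The outcome is not rare, so the OR lies further from 1 than the RR.

0.728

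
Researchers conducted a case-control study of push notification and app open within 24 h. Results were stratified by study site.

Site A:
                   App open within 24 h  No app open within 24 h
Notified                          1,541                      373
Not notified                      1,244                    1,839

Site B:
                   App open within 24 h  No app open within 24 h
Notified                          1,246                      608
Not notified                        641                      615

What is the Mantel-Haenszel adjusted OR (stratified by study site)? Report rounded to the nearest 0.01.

3.73

OR_MH = Σ(aᵢdᵢ/nᵢ) / Σ(bᵢcᵢ/nᵢ), where nᵢ is the stratum total.
Stratum 1 (Site A): n = 4997; a·d/n = 1541·1839/4997 = 567.1201; b·c/n = 373·1244/4997 = 92.8581
Stratum 2 (Site B): n = 3110; a·d/n = 1246·615/3110 = 246.3955; b·c/n = 608·641/3110 = 125.3145
OR_MH = (567.1201 + 246.3955) / (92.8581 + 125.3145) = 813.5156 / 218.1726 = 3.72877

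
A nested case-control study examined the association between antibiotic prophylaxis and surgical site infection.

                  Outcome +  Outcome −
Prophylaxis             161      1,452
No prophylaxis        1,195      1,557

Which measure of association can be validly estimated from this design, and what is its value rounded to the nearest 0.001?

Cells: a = 161, b = 1452, c = 1195, d = 1557.
This is a nested case-control study: participants were sampled on outcome status, so risks in the source population cannot be estimated directly — relative risk is not valid here. The odds ratio is the appropriate measure.
OR = (a·d)/(b·c) = (161 × 1557) / (1452 × 1195) = 250677 / 1735140 = 0.14447

0.144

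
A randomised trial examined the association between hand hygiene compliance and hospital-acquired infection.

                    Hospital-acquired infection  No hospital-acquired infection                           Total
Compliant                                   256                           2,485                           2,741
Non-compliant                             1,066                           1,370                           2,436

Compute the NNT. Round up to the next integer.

3

Risk in treated group = 256/2741 = 0.09340; risk in control = 1066/2436 = 0.43760.
Absolute risk reduction = 0.43760 − 0.09340 = 0.34421
NNT = 1 / ARR = 1 / 0.34421 = 2.905 → round up → 3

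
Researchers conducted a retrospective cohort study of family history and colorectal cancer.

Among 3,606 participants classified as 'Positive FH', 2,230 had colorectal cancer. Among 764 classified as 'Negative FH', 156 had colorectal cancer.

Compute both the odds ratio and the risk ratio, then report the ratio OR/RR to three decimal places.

2.086

From the description: a = 2230, b = 1376, c = 156, d = 608.
OR = (2230·608)/(1376·156) = 1355840/214656 = 6.31634
Risk in exposed = 2230/3606 = 0.61841; risk in unexposed = 156/764 = 0.20419; RR = 3.02864
OR/RR = 6.31634 / 3.02864 = 2.08554
The outcome is not rare, so the OR lies further from 1 than the RR.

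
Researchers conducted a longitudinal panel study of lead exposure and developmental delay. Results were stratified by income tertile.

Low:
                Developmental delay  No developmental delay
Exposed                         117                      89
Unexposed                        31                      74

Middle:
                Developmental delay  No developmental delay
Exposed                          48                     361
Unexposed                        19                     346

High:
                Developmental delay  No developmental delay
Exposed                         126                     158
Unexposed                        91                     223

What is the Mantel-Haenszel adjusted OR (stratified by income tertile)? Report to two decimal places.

2.30

OR_MH = Σ(aᵢdᵢ/nᵢ) / Σ(bᵢcᵢ/nᵢ), where nᵢ is the stratum total.
Stratum 1 (Low): n = 311; a·d/n = 117·74/311 = 27.8392; b·c/n = 89·31/311 = 8.8714
Stratum 2 (Middle): n = 774; a·d/n = 48·346/774 = 21.4574; b·c/n = 361·19/774 = 8.8618
Stratum 3 (High): n = 598; a·d/n = 126·223/598 = 46.9866; b·c/n = 158·91/598 = 24.0435
OR_MH = (27.8392 + 21.4574 + 46.9866) / (8.8714 + 8.8618 + 24.0435) = 96.2832 / 41.7766 = 2.30472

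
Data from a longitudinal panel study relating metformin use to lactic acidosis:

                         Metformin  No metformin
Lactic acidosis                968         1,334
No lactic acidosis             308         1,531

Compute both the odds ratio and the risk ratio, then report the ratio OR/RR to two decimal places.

Reading the table with exposure as columns: a = 968 (Metformin, case), b = 308 (Metformin, non-case), c = 1334 (No metformin, case), d = 1531.
OR = (968·1531)/(308·1334) = 1482008/410872 = 3.60698
Risk in exposed = 968/1276 = 0.75862; risk in unexposed = 1334/2865 = 0.46562; RR = 1.62927
OR/RR = 3.60698 / 1.62927 = 2.21386
The outcome is not rare, so the OR lies further from 1 than the RR.

2.21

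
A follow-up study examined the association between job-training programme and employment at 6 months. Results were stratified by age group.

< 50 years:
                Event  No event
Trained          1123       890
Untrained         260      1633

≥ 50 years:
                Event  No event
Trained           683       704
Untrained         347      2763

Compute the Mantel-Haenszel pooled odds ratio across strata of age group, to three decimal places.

7.829

OR_MH = Σ(aᵢdᵢ/nᵢ) / Σ(bᵢcᵢ/nᵢ), where nᵢ is the stratum total.
Stratum 1 (< 50 years): n = 3906; a·d/n = 1123·1633/3906 = 469.4980; b·c/n = 890·260/3906 = 59.2422
Stratum 2 (≥ 50 years): n = 4497; a·d/n = 683·2763/4497 = 419.6418; b·c/n = 704·347/4497 = 54.3224
OR_MH = (469.4980 + 419.6418) / (59.2422 + 54.3224) = 889.1397 / 113.5646 = 7.82937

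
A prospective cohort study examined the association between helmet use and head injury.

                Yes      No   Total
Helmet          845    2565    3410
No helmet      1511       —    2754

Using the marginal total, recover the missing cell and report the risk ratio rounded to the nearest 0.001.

The missing cell is in the unexposed row: 2754 − 1511 = 1243.
So a = 845, b = 2565, c = 1511, d = 1243.
RR = [a/(a+b)] / [c/(c+d)] = (845/3410) / (1511/2754) = 0.24780/0.54866 = 0.45165

0.452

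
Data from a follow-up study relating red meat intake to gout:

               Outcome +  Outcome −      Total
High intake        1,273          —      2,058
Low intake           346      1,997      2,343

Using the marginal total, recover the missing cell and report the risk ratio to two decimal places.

4.19

The missing cell is in the exposed row: 2058 − 1273 = 785.
So a = 1273, b = 785, c = 346, d = 1997.
RR = [a/(a+b)] / [c/(c+d)] = (1273/2058) / (346/2343) = 0.61856/0.14767 = 4.18870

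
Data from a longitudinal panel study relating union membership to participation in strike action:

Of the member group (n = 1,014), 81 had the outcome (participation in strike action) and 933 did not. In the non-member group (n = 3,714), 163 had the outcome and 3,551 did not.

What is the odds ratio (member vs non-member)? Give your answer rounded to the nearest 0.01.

From the description: a = 81, b = 933, c = 163, d = 3551.
OR = (a·d)/(b·c) = (81 × 3551) / (933 × 163) = 287631 / 152079 = 1.89133
The odds of participation in strike action are about 1.89 times as high in the member group.

1.89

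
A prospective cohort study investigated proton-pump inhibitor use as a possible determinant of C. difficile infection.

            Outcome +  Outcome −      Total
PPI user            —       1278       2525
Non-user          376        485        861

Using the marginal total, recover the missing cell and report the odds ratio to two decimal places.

The missing cell is in the exposed row: 2525 − 1278 = 1247.
So a = 1247, b = 1278, c = 376, d = 485.
OR = (a·d)/(b·c) = (1247 × 485) / (1278 × 376) = 604795 / 480528 = 1.25861

1.26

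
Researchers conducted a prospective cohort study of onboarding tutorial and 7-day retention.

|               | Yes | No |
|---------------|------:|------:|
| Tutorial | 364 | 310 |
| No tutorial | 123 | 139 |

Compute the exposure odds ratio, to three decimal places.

1.327

Cells: a = 364, b = 310, c = 123, d = 139.
OR = (a·d)/(b·c) = (364 × 139) / (310 × 123) = 50596 / 38130 = 1.32693
The odds of 7-day retention are about 1.33 times as high in the tutorial group.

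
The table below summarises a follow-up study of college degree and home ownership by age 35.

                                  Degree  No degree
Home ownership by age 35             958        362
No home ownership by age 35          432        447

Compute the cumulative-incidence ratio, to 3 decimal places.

1.540

Reading the table with exposure as columns: a = 958 (Degree, case), b = 432 (Degree, non-case), c = 362 (No degree, case), d = 447.
Risk in exposed = 958/1390 = 0.68921; risk in unexposed = 362/809 = 0.44747.
RR = 0.68921 / 0.44747 = 1.54025
The risk among the exposed is 1.54 times that among the unexposed.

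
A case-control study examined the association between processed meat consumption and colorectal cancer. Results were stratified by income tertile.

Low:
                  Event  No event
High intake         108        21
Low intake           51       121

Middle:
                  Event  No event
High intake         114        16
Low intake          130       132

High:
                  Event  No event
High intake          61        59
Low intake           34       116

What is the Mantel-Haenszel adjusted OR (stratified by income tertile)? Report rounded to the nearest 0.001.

OR_MH = Σ(aᵢdᵢ/nᵢ) / Σ(bᵢcᵢ/nᵢ), where nᵢ is the stratum total.
Stratum 1 (Low): n = 301; a·d/n = 108·121/301 = 43.4153; b·c/n = 21·51/301 = 3.5581
Stratum 2 (Middle): n = 392; a·d/n = 114·132/392 = 38.3878; b·c/n = 16·130/392 = 5.3061
Stratum 3 (High): n = 270; a·d/n = 61·116/270 = 26.2074; b·c/n = 59·34/270 = 7.4296
OR_MH = (43.4153 + 38.3878 + 26.2074) / (3.5581 + 5.3061 + 7.4296) = 108.0104 / 16.2939 = 6.62889

6.629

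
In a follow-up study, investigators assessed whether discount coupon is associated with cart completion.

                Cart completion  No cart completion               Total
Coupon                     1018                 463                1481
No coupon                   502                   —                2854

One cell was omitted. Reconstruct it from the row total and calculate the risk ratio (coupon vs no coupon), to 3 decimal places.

3.908

The missing cell is in the unexposed row: 2854 − 502 = 2352.
So a = 1018, b = 463, c = 502, d = 2352.
RR = [a/(a+b)] / [c/(c+d)] = (1018/1481) / (502/2854) = 0.68737/0.17589 = 3.90790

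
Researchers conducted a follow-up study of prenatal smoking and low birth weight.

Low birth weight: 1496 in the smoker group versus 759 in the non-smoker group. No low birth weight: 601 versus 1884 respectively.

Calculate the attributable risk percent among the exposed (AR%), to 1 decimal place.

From the description: a = 1496, b = 601, c = 759, d = 1884.
Risk in exposed = 1496/2097 = 0.71340; risk in unexposed = 759/2643 = 0.28717.
RR = 0.71340/0.28717 = 2.48421
AR% = (RR − 1)/RR × 100 = (2.48421 − 1)/2.48421 × 100 = 59.7458%

59.7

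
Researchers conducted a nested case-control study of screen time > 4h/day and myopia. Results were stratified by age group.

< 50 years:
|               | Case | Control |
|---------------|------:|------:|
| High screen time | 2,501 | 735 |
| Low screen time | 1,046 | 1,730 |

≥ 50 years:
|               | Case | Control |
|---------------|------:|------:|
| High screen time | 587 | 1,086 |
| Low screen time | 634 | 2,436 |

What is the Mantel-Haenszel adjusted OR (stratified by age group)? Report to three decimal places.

3.740

OR_MH = Σ(aᵢdᵢ/nᵢ) / Σ(bᵢcᵢ/nᵢ), where nᵢ is the stratum total.
Stratum 1 (< 50 years): n = 6012; a·d/n = 2501·1730/6012 = 719.6823; b·c/n = 735·1046/6012 = 127.8792
Stratum 2 (≥ 50 years): n = 4743; a·d/n = 587·2436/4743 = 301.4826; b·c/n = 1086·634/4743 = 145.1664
OR_MH = (719.6823 + 301.4826) / (127.8792 + 145.1664) = 1021.1649 / 273.0456 = 3.73991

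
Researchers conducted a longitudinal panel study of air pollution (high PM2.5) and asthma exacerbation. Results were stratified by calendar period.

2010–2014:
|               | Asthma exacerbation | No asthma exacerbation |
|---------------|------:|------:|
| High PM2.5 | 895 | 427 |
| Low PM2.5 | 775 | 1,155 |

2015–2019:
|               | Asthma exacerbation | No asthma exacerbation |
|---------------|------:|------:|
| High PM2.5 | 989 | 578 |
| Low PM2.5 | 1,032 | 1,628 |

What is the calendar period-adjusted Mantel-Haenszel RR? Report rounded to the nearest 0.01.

RR_MH = Σ(aᵢ·n₀ᵢ/nᵢ) / Σ(cᵢ·n₁ᵢ/nᵢ), with n₁ᵢ = aᵢ+bᵢ (exposed), n₀ᵢ = cᵢ+dᵢ (unexposed), nᵢ = n₁ᵢ+n₀ᵢ.
Stratum 1 (2010–2014): n₁ = 1322, n₀ = 1930, n = 3252; a·n₀/n = 895·1930/3252 = 531.1654; c·n₁/n = 775·1322/3252 = 315.0523
Stratum 2 (2015–2019): n₁ = 1567, n₀ = 2660, n = 4227; a·n₀/n = 989·2660/4227 = 622.3657; c·n₁/n = 1032·1567/4227 = 382.5749
RR_MH = (531.1654 + 622.3657) / (315.0523 + 382.5749) = 1153.5312 / 697.6272 = 1.65351

1.65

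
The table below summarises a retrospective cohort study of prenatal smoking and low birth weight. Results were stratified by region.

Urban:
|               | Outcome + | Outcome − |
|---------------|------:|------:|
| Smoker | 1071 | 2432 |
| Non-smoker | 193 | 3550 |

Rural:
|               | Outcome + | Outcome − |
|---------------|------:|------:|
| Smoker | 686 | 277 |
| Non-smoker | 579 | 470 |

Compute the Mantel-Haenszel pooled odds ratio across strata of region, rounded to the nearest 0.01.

4.74

OR_MH = Σ(aᵢdᵢ/nᵢ) / Σ(bᵢcᵢ/nᵢ), where nᵢ is the stratum total.
Stratum 1 (Urban): n = 7246; a·d/n = 1071·3550/7246 = 524.7102; b·c/n = 2432·193/7246 = 64.7773
Stratum 2 (Rural): n = 2012; a·d/n = 686·470/2012 = 160.2485; b·c/n = 277·579/2012 = 79.7132
OR_MH = (524.7102 + 160.2485) / (64.7773 + 79.7132) = 684.9587 / 144.4905 = 4.74051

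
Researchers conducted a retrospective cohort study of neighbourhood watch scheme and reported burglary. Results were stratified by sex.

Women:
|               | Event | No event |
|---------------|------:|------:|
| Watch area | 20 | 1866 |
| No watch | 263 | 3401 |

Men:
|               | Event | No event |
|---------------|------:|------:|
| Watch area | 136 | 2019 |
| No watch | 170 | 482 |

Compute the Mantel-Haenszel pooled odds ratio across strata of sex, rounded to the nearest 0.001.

OR_MH = Σ(aᵢdᵢ/nᵢ) / Σ(bᵢcᵢ/nᵢ), where nᵢ is the stratum total.
Stratum 1 (Women): n = 5550; a·d/n = 20·3401/5550 = 12.2559; b·c/n = 1866·263/5550 = 88.4249
Stratum 2 (Men): n = 2807; a·d/n = 136·482/2807 = 23.3530; b·c/n = 2019·170/2807 = 122.2765
OR_MH = (12.2559 + 23.3530) / (88.4249 + 122.2765) = 35.6089 / 210.7013 = 0.16900

0.169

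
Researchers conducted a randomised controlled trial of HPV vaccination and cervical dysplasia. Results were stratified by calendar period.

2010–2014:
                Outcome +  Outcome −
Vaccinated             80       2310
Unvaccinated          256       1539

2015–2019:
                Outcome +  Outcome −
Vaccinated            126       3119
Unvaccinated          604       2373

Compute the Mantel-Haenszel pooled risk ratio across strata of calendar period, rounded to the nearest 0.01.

0.21

RR_MH = Σ(aᵢ·n₀ᵢ/nᵢ) / Σ(cᵢ·n₁ᵢ/nᵢ), with n₁ᵢ = aᵢ+bᵢ (exposed), n₀ᵢ = cᵢ+dᵢ (unexposed), nᵢ = n₁ᵢ+n₀ᵢ.
Stratum 1 (2010–2014): n₁ = 2390, n₀ = 1795, n = 4185; a·n₀/n = 80·1795/4185 = 34.3130; c·n₁/n = 256·2390/4185 = 146.1983
Stratum 2 (2015–2019): n₁ = 3245, n₀ = 2977, n = 6222; a·n₀/n = 126·2977/6222 = 60.2864; c·n₁/n = 604·3245/6222 = 315.0080
RR_MH = (34.3130 + 60.2864) / (146.1983 + 315.0080) = 94.5994 / 461.2064 = 0.20511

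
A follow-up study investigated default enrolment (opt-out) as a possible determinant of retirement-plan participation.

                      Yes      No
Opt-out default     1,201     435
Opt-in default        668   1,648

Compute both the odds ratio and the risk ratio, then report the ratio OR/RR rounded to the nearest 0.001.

2.676

Cells: a = 1201, b = 435, c = 668, d = 1648.
OR = (1201·1648)/(435·668) = 1979248/290580 = 6.81137
Risk in exposed = 1201/1636 = 0.73411; risk in unexposed = 668/2316 = 0.28843; RR = 2.54520
OR/RR = 6.81137 / 2.54520 = 2.67616
The outcome is not rare, so the OR lies further from 1 than the RR.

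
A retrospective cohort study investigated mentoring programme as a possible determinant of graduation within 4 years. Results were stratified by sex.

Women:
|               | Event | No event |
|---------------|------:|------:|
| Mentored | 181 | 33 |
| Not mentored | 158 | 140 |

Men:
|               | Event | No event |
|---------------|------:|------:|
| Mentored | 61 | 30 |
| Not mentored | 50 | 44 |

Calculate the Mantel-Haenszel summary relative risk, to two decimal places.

RR_MH = Σ(aᵢ·n₀ᵢ/nᵢ) / Σ(cᵢ·n₁ᵢ/nᵢ), with n₁ᵢ = aᵢ+bᵢ (exposed), n₀ᵢ = cᵢ+dᵢ (unexposed), nᵢ = n₁ᵢ+n₀ᵢ.
Stratum 1 (Women): n₁ = 214, n₀ = 298, n = 512; a·n₀/n = 181·298/512 = 105.3477; c·n₁/n = 158·214/512 = 66.0391
Stratum 2 (Men): n₁ = 91, n₀ = 94, n = 185; a·n₀/n = 61·94/185 = 30.9946; c·n₁/n = 50·91/185 = 24.5946
RR_MH = (105.3477 + 30.9946) / (66.0391 + 24.5946) = 136.3423 / 90.6337 = 1.50432

1.50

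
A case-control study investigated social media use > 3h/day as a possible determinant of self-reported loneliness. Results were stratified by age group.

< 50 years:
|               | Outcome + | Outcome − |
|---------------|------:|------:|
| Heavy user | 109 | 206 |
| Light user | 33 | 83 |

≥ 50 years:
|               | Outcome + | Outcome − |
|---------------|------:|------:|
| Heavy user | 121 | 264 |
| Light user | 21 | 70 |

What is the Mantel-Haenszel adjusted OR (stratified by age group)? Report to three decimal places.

1.414

OR_MH = Σ(aᵢdᵢ/nᵢ) / Σ(bᵢcᵢ/nᵢ), where nᵢ is the stratum total.
Stratum 1 (< 50 years): n = 431; a·d/n = 109·83/431 = 20.9907; b·c/n = 206·33/431 = 15.7726
Stratum 2 (≥ 50 years): n = 476; a·d/n = 121·70/476 = 17.7941; b·c/n = 264·21/476 = 11.6471
OR_MH = (20.9907 + 17.7941) / (15.7726 + 11.6471) = 38.7848 / 27.4197 = 1.41449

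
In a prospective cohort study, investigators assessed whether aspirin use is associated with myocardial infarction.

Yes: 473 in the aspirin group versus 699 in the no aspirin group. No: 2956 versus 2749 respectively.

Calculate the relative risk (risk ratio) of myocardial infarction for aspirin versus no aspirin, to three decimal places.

0.680

From the description: a = 473, b = 2956, c = 699, d = 2749.
Risk in exposed = 473/3429 = 0.13794; risk in unexposed = 699/3448 = 0.20273.
RR = 0.13794 / 0.20273 = 0.68043
The risk is 32% lower among the exposed than among the unexposed.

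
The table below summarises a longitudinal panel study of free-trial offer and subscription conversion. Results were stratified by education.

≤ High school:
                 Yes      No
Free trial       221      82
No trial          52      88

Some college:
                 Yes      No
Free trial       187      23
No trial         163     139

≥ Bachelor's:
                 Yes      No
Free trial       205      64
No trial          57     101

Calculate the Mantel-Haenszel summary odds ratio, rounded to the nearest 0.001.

OR_MH = Σ(aᵢdᵢ/nᵢ) / Σ(bᵢcᵢ/nᵢ), where nᵢ is the stratum total.
Stratum 1 (≤ High school): n = 443; a·d/n = 221·88/443 = 43.9007; b·c/n = 82·52/443 = 9.6253
Stratum 2 (Some college): n = 512; a·d/n = 187·139/512 = 50.7676; b·c/n = 23·163/512 = 7.3223
Stratum 3 (≥ Bachelor's): n = 427; a·d/n = 205·101/427 = 48.4895; b·c/n = 64·57/427 = 8.5433
OR_MH = (43.9007 + 50.7676 + 48.4895) / (9.6253 + 7.3223 + 8.5433) = 143.1577 / 25.4909 = 5.61604

5.616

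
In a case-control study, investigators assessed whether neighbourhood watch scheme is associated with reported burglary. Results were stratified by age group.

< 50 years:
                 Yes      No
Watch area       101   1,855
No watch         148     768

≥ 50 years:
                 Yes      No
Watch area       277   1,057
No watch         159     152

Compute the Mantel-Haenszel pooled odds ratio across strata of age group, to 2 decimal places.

0.27

OR_MH = Σ(aᵢdᵢ/nᵢ) / Σ(bᵢcᵢ/nᵢ), where nᵢ is the stratum total.
Stratum 1 (< 50 years): n = 2872; a·d/n = 101·768/2872 = 27.0084; b·c/n = 1855·148/2872 = 95.5919
Stratum 2 (≥ 50 years): n = 1645; a·d/n = 277·152/1645 = 25.5951; b·c/n = 1057·159/1645 = 102.1660
OR_MH = (27.0084 + 25.5951) / (95.5919 + 102.1660) = 52.6035 / 197.7579 = 0.26600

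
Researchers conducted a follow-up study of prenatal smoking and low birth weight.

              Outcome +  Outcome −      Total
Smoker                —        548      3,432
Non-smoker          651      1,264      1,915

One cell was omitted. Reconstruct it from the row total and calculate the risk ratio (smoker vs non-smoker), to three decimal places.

2.472

The missing cell is in the exposed row: 3432 − 548 = 2884.
So a = 2884, b = 548, c = 651, d = 1264.
RR = [a/(a+b)] / [c/(c+d)] = (2884/3432) / (651/1915) = 0.84033/0.33995 = 2.47193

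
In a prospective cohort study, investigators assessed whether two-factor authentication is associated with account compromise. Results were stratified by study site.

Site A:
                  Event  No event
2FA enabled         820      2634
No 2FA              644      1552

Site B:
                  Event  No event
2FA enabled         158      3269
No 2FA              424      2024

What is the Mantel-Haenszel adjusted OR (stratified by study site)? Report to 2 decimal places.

0.52

OR_MH = Σ(aᵢdᵢ/nᵢ) / Σ(bᵢcᵢ/nᵢ), where nᵢ is the stratum total.
Stratum 1 (Site A): n = 5650; a·d/n = 820·1552/5650 = 225.2460; b·c/n = 2634·644/5650 = 300.2294
Stratum 2 (Site B): n = 5875; a·d/n = 158·2024/5875 = 54.4327; b·c/n = 3269·424/5875 = 235.9244
OR_MH = (225.2460 + 54.4327) / (300.2294 + 235.9244) = 279.6787 / 536.1538 = 0.52164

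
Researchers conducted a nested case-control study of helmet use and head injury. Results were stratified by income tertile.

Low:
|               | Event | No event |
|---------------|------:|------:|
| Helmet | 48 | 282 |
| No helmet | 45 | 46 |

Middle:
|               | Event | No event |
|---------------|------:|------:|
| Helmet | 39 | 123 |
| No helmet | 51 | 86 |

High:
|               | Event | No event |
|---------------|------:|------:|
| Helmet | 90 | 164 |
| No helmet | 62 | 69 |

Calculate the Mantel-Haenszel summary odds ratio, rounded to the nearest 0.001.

OR_MH = Σ(aᵢdᵢ/nᵢ) / Σ(bᵢcᵢ/nᵢ), where nᵢ is the stratum total.
Stratum 1 (Low): n = 421; a·d/n = 48·46/421 = 5.2447; b·c/n = 282·45/421 = 30.1425
Stratum 2 (Middle): n = 299; a·d/n = 39·86/299 = 11.2174; b·c/n = 123·51/299 = 20.9799
Stratum 3 (High): n = 385; a·d/n = 90·69/385 = 16.1299; b·c/n = 164·62/385 = 26.4104
OR_MH = (5.2447 + 11.2174 + 16.1299) / (30.1425 + 20.9799 + 26.4104) = 32.5919 / 77.5328 = 0.42036

0.420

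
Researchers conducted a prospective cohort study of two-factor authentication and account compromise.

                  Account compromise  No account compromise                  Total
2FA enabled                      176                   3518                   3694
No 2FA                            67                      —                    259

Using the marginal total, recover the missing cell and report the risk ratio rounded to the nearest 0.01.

The missing cell is in the unexposed row: 259 − 67 = 192.
So a = 176, b = 3518, c = 67, d = 192.
RR = [a/(a+b)] / [c/(c+d)] = (176/3694) / (67/259) = 0.04764/0.25869 = 0.18418

0.18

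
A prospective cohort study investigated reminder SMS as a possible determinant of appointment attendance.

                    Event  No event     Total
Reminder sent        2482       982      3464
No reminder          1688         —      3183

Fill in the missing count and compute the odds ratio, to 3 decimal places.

The missing cell is in the unexposed row: 3183 − 1688 = 1495.
So a = 2482, b = 982, c = 1688, d = 1495.
OR = (a·d)/(b·c) = (2482 × 1495) / (982 × 1688) = 3710590 / 1657616 = 2.23851

2.239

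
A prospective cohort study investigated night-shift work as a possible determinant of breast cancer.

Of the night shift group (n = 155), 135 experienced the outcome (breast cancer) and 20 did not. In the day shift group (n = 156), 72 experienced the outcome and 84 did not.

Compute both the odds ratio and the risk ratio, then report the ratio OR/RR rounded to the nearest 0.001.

From the description: a = 135, b = 20, c = 72, d = 84.
OR = (135·84)/(20·72) = 11340/1440 = 7.87500
Risk in exposed = 135/155 = 0.87097; risk in unexposed = 72/156 = 0.46154; RR = 1.88710
OR/RR = 7.87500 / 1.88710 = 4.17308
The outcome is not rare, so the OR lies further from 1 than the RR.

4.173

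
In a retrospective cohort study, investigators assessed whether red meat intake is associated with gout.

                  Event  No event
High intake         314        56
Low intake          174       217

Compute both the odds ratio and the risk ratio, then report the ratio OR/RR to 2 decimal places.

Cells: a = 314, b = 56, c = 174, d = 217.
OR = (314·217)/(56·174) = 68138/9744 = 6.99282
Risk in exposed = 314/370 = 0.84865; risk in unexposed = 174/391 = 0.44501; RR = 1.90702
OR/RR = 6.99282 / 1.90702 = 3.66688
The outcome is not rare, so the OR lies further from 1 than the RR.

3.67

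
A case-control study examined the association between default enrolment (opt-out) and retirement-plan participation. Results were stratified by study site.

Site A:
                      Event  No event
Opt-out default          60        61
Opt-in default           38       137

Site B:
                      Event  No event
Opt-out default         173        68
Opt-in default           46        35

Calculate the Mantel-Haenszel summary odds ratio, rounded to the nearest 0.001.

OR_MH = Σ(aᵢdᵢ/nᵢ) / Σ(bᵢcᵢ/nᵢ), where nᵢ is the stratum total.
Stratum 1 (Site A): n = 296; a·d/n = 60·137/296 = 27.7703; b·c/n = 61·38/296 = 7.8311
Stratum 2 (Site B): n = 322; a·d/n = 173·35/322 = 18.8043; b·c/n = 68·46/322 = 9.7143
OR_MH = (27.7703 + 18.8043) / (7.8311 + 9.7143) = 46.5746 / 17.5454 = 2.65453

2.655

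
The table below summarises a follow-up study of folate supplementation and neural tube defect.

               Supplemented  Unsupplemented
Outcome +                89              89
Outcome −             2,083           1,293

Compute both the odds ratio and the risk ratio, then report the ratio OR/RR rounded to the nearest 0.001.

0.976

Reading the table with exposure as columns: a = 89 (Supplemented, case), b = 2083 (Supplemented, non-case), c = 89 (Unsupplemented, case), d = 1293.
OR = (89·1293)/(2083·89) = 115077/185387 = 0.62074
Risk in exposed = 89/2172 = 0.04098; risk in unexposed = 89/1382 = 0.06440; RR = 0.63628
OR/RR = 0.62074 / 0.63628 = 0.97558
The outcome is rare in both groups, so OR ≈ RR (ratio near 1).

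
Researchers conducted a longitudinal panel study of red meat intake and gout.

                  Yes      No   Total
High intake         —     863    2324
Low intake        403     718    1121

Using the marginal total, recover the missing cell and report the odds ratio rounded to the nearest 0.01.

The missing cell is in the exposed row: 2324 − 863 = 1461.
So a = 1461, b = 863, c = 403, d = 718.
OR = (a·d)/(b·c) = (1461 × 718) / (863 × 403) = 1048998 / 347789 = 3.01619

3.02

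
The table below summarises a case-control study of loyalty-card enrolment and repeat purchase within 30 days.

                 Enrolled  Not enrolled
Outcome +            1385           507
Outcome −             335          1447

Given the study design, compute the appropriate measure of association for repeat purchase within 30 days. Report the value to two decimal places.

Reading the table with exposure as columns: a = 1385 (Enrolled, case), b = 335 (Enrolled, non-case), c = 507 (Not enrolled, case), d = 1447.
This is a case-control study: participants were sampled on outcome status, so risks in the source population cannot be estimated directly — relative risk is not valid here. The odds ratio is the appropriate measure.
OR = (a·d)/(b·c) = (1385 × 1447) / (335 × 507) = 2004095 / 169845 = 11.79955

11.80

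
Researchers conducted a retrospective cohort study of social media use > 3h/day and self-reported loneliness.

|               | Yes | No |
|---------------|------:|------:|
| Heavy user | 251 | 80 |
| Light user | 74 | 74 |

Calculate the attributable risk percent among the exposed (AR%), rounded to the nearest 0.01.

34.06

Cells: a = 251, b = 80, c = 74, d = 74.
Risk in exposed = 251/331 = 0.75831; risk in unexposed = 74/148 = 0.50000.
RR = 0.75831/0.50000 = 1.51662
AR% = (RR − 1)/RR × 100 = (1.51662 − 1)/1.51662 × 100 = 34.0637%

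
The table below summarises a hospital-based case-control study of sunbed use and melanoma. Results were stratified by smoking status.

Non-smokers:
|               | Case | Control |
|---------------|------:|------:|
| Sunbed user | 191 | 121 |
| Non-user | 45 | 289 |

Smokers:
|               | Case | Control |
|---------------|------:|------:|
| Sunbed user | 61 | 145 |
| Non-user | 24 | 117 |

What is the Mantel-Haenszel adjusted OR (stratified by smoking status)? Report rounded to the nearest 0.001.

5.744

OR_MH = Σ(aᵢdᵢ/nᵢ) / Σ(bᵢcᵢ/nᵢ), where nᵢ is the stratum total.
Stratum 1 (Non-smokers): n = 646; a·d/n = 191·289/646 = 85.4474; b·c/n = 121·45/646 = 8.4288
Stratum 2 (Smokers): n = 347; a·d/n = 61·117/347 = 20.5677; b·c/n = 145·24/347 = 10.0288
OR_MH = (85.4474 + 20.5677) / (8.4288 + 10.0288) = 106.0151 / 18.4576 = 5.74371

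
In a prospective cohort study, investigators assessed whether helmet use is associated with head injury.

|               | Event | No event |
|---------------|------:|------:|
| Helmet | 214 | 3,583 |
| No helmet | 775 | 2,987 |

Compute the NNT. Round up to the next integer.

7

Risk in treated group = 214/3797 = 0.05636; risk in control = 775/3762 = 0.20601.
Absolute risk reduction = 0.20601 − 0.05636 = 0.14965
NNT = 1 / ARR = 1 / 0.14965 = 6.682 → round up → 7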